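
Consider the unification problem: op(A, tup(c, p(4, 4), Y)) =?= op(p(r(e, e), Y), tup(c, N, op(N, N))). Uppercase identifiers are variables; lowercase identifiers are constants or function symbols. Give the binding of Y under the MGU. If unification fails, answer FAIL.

Decompose op/2: A =?= p(r(e, e), Y),  tup(c, p(4, 4), Y) =?= tup(c, N, op(N, N)).
Bind A := p(r(e, e), Y); no other remaining equation mentions A.
Decompose tup/3: c =?= c,  p(4, 4) =?= N,  Y =?= op(N, N).
Delete trivial equation c =?= c.
Bind N := p(4, 4); substituting into the remaining equation gives: Y =?= op(p(4, 4), p(4, 4)).
Bind Y := op(p(4, 4), p(4, 4)). Substituting into the earlier binding gives A := p(r(e, e), op(p(4, 4), p(4, 4))).
MGU = { A ↦ p(r(e, e), op(p(4, 4), p(4, 4))), N ↦ p(4, 4), Y ↦ op(p(4, 4), p(4, 4)) }, so Y ↦ op(p(4, 4), p(4, 4)).

op(p(4, 4), p(4, 4))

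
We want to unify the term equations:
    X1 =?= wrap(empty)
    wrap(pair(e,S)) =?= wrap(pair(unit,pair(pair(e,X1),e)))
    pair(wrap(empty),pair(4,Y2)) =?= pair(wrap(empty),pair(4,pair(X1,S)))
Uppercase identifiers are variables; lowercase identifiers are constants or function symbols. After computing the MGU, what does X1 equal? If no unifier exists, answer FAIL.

Bind X1 := wrap(empty); substituting into the remaining equations gives: wrap(pair(e,S)) =?= wrap(pair(unit,pair(pair(e,wrap(empty)),e))),  pair(wrap(empty),pair(4,Y2)) =?= pair(wrap(empty),pair(4,pair(wrap(empty),S))).
Decompose wrap/1: pair(e,S) =?= pair(unit,pair(pair(e,wrap(empty)),e)).
Decompose pair/2: e =?= unit,  S =?= pair(pair(e,wrap(empty)),e).
Clash: constants e and unit differ; no unifier exists.

FAIL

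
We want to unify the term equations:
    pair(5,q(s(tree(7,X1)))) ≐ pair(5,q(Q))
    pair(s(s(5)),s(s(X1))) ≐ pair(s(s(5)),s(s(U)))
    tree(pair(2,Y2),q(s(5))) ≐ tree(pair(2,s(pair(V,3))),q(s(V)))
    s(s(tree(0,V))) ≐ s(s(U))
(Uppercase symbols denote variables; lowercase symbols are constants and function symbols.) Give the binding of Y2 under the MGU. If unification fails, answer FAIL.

Decompose pair/2: 5 ≐ 5,  q(s(tree(7,X1))) ≐ q(Q).
Delete trivial equation 5 ≐ 5.
Decompose q/1: s(tree(7,X1)) ≐ Q.
Bind Q := s(tree(7,X1)); no other remaining equation mentions Q.
Decompose pair/2: s(s(5)) ≐ s(s(5)),  s(s(X1)) ≐ s(s(U)).
Delete trivial equation s(s(5)) ≐ s(s(5)).
Decompose s/1: s(X1) ≐ s(U).
Decompose s/1: X1 ≐ U.
Bind X1 := U; no other remaining equation mentions X1. Substituting into the earlier binding gives Q := s(tree(7,U)).
Decompose tree/2: pair(2,Y2) ≐ pair(2,s(pair(V,3))),  q(s(5)) ≐ q(s(V)).
Decompose pair/2: 2 ≐ 2,  Y2 ≐ s(pair(V,3)).
Delete trivial equation 2 ≐ 2.
Bind Y2 := s(pair(V,3)); no other remaining equation mentions Y2.
Decompose q/1: s(5) ≐ s(V).
Decompose s/1: 5 ≐ V.
Bind V := 5; substituting into the remaining equation gives: s(s(tree(0,5))) ≐ s(s(U)). Substituting into the earlier binding gives Y2 := s(pair(5,3)).
Decompose s/1: s(tree(0,5)) ≐ s(U).
Decompose s/1: tree(0,5) ≐ U.
Bind U := tree(0,5). Substituting into the earlier bindings gives Q := s(tree(7,tree(0,5))), X1 := tree(0,5).
MGU = { Q ↦ s(tree(7,tree(0,5))), X1 ↦ tree(0,5), Y2 ↦ s(pair(5,3)), V ↦ 5, U ↦ tree(0,5) }, so Y2 ↦ s(pair(5,3)).

s(pair(5,3))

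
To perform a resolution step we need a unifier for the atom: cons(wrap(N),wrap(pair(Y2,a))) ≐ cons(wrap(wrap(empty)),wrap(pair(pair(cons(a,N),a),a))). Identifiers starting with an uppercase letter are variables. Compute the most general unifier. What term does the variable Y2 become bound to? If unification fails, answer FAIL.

pair(cons(a,wrap(empty)),a)

Decompose cons/2: wrap(N) ≐ wrap(wrap(empty)),  wrap(pair(Y2,a)) ≐ wrap(pair(pair(cons(a,N),a),a)).
Decompose wrap/1: N ≐ wrap(empty).
Bind N := wrap(empty); substituting into the remaining equation gives: wrap(pair(Y2,a)) ≐ wrap(pair(pair(cons(a,wrap(empty)),a),a)).
Decompose wrap/1: pair(Y2,a) ≐ pair(pair(cons(a,wrap(empty)),a),a).
Decompose pair/2: Y2 ≐ pair(cons(a,wrap(empty)),a),  a ≐ a.
Bind Y2 := pair(cons(a,wrap(empty)),a); no other remaining equation mentions Y2.
Delete trivial equation a ≐ a.
MGU = { N ↦ wrap(empty), Y2 ↦ pair(cons(a,wrap(empty)),a) }, so Y2 ↦ pair(cons(a,wrap(empty)),a).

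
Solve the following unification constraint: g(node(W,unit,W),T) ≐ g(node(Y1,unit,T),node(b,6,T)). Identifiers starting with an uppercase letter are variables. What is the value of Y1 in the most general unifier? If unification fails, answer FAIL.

Decompose g/2: node(W,unit,W) ≐ node(Y1,unit,T),  T ≐ node(b,6,T).
Decompose node/3: W ≐ Y1,  unit ≐ unit,  W ≐ T.
Bind W := Y1; substituting into the one remaining equation that mentions W gives: Y1 ≐ T.
Delete trivial equation unit ≐ unit.
Bind Y1 := T; no other remaining equation mentions Y1. Substituting into the earlier binding gives W := T.
Occurs check fails: T occurs in node(b,6,T); the equation T ≐ node(b,6,T) has no finite solution.

FAIL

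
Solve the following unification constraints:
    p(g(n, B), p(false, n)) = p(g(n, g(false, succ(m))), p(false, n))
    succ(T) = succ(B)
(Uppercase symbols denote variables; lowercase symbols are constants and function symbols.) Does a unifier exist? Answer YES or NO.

Decompose p/2: g(n, B) = g(n, g(false, succ(m))),  p(false, n) = p(false, n).
Decompose g/2: n = n,  B = g(false, succ(m)).
Delete trivial equation n = n.
Bind B := g(false, succ(m)); substituting into the one remaining equation that mentions B gives: succ(T) = succ(g(false, succ(m))).
Delete trivial equation p(false, n) = p(false, n).
Decompose succ/1: T = g(false, succ(m)).
Bind T := g(false, succ(m)).
No equations remain and no clash or occurs-check failure arose, so a unifier exists.

YES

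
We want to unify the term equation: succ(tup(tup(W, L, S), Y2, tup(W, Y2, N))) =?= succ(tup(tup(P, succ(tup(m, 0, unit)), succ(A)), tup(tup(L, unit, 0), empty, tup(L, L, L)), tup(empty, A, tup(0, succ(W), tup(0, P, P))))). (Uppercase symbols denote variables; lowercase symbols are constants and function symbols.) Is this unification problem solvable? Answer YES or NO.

Decompose succ/1: tup(tup(W, L, S), Y2, tup(W, Y2, N)) =?= tup(tup(P, succ(tup(m, 0, unit)), succ(A)), tup(tup(L, unit, 0), empty, tup(L, L, L)), tup(empty, A, tup(0, succ(W), tup(0, P, P)))).
Decompose tup/3: tup(W, L, S) =?= tup(P, succ(tup(m, 0, unit)), succ(A)),  Y2 =?= tup(tup(L, unit, 0), empty, tup(L, L, L)),  tup(W, Y2, N) =?= tup(empty, A, tup(0, succ(W), tup(0, P, P))).
Decompose tup/3: W =?= P,  L =?= succ(tup(m, 0, unit)),  S =?= succ(A).
Bind W := P; substituting into the one remaining equation that mentions W gives: tup(P, Y2, N) =?= tup(empty, A, tup(0, succ(P), tup(0, P, P))).
Bind L := succ(tup(m, 0, unit)); substituting into the one remaining equation that mentions L gives: Y2 =?= tup(tup(succ(tup(m, 0, unit)), unit, 0), empty, tup(succ(tup(m, 0, unit)), succ(tup(m, 0, unit)), succ(tup(m, 0, unit)))).
Bind S := succ(A); no other remaining equation mentions S.
Bind Y2 := tup(tup(succ(tup(m, 0, unit)), unit, 0), empty, tup(succ(tup(m, 0, unit)), succ(tup(m, 0, unit)), succ(tup(m, 0, unit)))); substituting into the remaining equation gives: tup(P, tup(tup(succ(tup(m, 0, unit)), unit, 0), empty, tup(succ(tup(m, 0, unit)), succ(tup(m, 0, unit)), succ(tup(m, 0, unit)))), N) =?= tup(empty, A, tup(0, succ(P), tup(0, P, P))).
Decompose tup/3: P =?= empty,  tup(tup(succ(tup(m, 0, unit)), unit, 0), empty, tup(succ(tup(m, 0, unit)), succ(tup(m, 0, unit)), succ(tup(m, 0, unit)))) =?= A,  N =?= tup(0, succ(P), tup(0, P, P)).
Bind P := empty; substituting into the one remaining equation that mentions P gives: N =?= tup(0, succ(empty), tup(0, empty, empty)). Substituting into the earlier binding gives W := empty.
Bind A := tup(tup(succ(tup(m, 0, unit)), unit, 0), empty, tup(succ(tup(m, 0, unit)), succ(tup(m, 0, unit)), succ(tup(m, 0, unit)))); no other remaining equation mentions A. Substituting into the earlier binding gives S := succ(tup(tup(succ(tup(m, 0, unit)), unit, 0), empty, tup(succ(tup(m, 0, unit)), succ(tup(m, 0, unit)), succ(tup(m, 0, unit))))).
Bind N := tup(0, succ(empty), tup(0, empty, empty)).
No equations remain and no clash or occurs-check failure arose, so a unifier exists.

YES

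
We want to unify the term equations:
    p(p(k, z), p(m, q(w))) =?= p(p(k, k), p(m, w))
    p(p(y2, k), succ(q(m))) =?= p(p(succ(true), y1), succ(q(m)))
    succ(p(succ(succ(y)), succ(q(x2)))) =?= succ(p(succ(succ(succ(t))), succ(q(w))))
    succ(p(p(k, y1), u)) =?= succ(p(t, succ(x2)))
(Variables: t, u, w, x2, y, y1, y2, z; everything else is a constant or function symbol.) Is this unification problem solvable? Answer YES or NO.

Decompose p/2: p(k, z) =?= p(k, k),  p(m, q(w)) =?= p(m, w).
Decompose p/2: k =?= k,  z =?= k.
Delete trivial equation k =?= k.
Bind z := k; no other remaining equation mentions z.
Decompose p/2: m =?= m,  q(w) =?= w.
Delete trivial equation m =?= m.
Occurs check fails: w occurs in q(w); the equation w =?= q(w) has no finite solution.

NO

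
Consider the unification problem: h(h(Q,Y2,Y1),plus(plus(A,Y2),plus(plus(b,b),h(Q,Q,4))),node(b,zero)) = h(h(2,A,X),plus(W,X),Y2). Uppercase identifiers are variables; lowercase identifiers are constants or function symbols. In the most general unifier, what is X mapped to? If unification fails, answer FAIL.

plus(plus(b,b),h(2,2,4))

Decompose h/3: h(Q,Y2,Y1) = h(2,A,X),  plus(plus(A,Y2),plus(plus(b,b),h(Q,Q,4))) = plus(W,X),  node(b,zero) = Y2.
Decompose h/3: Q = 2,  Y2 = A,  Y1 = X.
Bind Q := 2; substituting into the one remaining equation that mentions Q gives: plus(plus(A,Y2),plus(plus(b,b),h(2,2,4))) = plus(W,X).
Bind Y2 := A; substituting into the 2 remaining equations that mention Y2 gives: plus(plus(A,A),plus(plus(b,b),h(2,2,4))) = plus(W,X),  node(b,zero) = A.
Bind Y1 := X; no other remaining equation mentions Y1.
Decompose plus/2: plus(A,A) = W,  plus(plus(b,b),h(2,2,4)) = X.
Bind W := plus(A,A); no other remaining equation mentions W.
Bind X := plus(plus(b,b),h(2,2,4)); no other remaining equation mentions X. Substituting into the earlier binding gives Y1 := plus(plus(b,b),h(2,2,4)).
Bind A := node(b,zero). Substituting into the earlier bindings gives Y2 := node(b,zero), W := plus(node(b,zero),node(b,zero)).
MGU = { Q -> 2, Y2 -> node(b,zero), Y1 -> plus(plus(b,b),h(2,2,4)), W -> plus(node(b,zero),node(b,zero)), X -> plus(plus(b,b),h(2,2,4)), A -> node(b,zero) }, so X -> plus(plus(b,b),h(2,2,4)).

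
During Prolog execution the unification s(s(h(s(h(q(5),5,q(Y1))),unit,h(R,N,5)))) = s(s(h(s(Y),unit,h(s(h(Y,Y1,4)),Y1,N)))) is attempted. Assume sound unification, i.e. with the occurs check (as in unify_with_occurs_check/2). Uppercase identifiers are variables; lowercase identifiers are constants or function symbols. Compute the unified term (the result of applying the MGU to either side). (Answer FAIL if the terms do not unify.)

Decompose s/1: s(h(s(h(q(5),5,q(Y1))),unit,h(R,N,5))) = s(h(s(Y),unit,h(s(h(Y,Y1,4)),Y1,N))).
Decompose s/1: h(s(h(q(5),5,q(Y1))),unit,h(R,N,5)) = h(s(Y),unit,h(s(h(Y,Y1,4)),Y1,N)).
Decompose h/3: s(h(q(5),5,q(Y1))) = s(Y),  unit = unit,  h(R,N,5) = h(s(h(Y,Y1,4)),Y1,N).
Decompose s/1: h(q(5),5,q(Y1)) = Y.
Bind Y := h(q(5),5,q(Y1)); substituting into the one remaining equation that mentions Y gives: h(R,N,5) = h(s(h(h(q(5),5,q(Y1)),Y1,4)),Y1,N).
Delete trivial equation unit = unit.
Decompose h/3: R = s(h(h(q(5),5,q(Y1)),Y1,4)),  N = Y1,  5 = N.
Bind R := s(h(h(q(5),5,q(Y1)),Y1,4)); no other remaining equation mentions R.
Bind N := Y1; substituting into the remaining equation gives: 5 = Y1.
Bind Y1 := 5. Substituting into the earlier bindings gives Y := h(q(5),5,q(5)), R := s(h(h(q(5),5,q(5)),5,4)), N := 5.
Applying the MGU to either side gives s(s(h(s(h(q(5),5,q(5))),unit,h(s(h(h(q(5),5,q(5)),5,4)),5,5)))).

s(s(h(s(h(q(5),5,q(5))),unit,h(s(h(h(q(5),5,q(5)),5,4)),5,5))))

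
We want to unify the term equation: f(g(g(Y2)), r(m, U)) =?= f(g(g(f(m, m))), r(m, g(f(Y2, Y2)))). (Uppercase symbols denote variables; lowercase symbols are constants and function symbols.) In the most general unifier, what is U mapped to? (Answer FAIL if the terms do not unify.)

Decompose f/2: g(g(Y2)) =?= g(g(f(m, m))),  r(m, U) =?= r(m, g(f(Y2, Y2))).
Decompose g/1: g(Y2) =?= g(f(m, m)).
Decompose g/1: Y2 =?= f(m, m).
Bind Y2 := f(m, m); substituting into the remaining equation gives: r(m, U) =?= r(m, g(f(f(m, m), f(m, m)))).
Decompose r/2: m =?= m,  U =?= g(f(f(m, m), f(m, m))).
Delete trivial equation m =?= m.
Bind U := g(f(f(m, m), f(m, m))).
MGU = { Y2 := f(m, m), U := g(f(f(m, m), f(m, m))) }, so U := g(f(f(m, m), f(m, m))).

g(f(f(m, m), f(m, m)))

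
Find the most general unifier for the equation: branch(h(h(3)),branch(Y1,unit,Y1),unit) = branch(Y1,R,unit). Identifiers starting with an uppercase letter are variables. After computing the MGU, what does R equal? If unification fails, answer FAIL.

branch(h(h(3)),unit,h(h(3)))

Decompose branch/3: h(h(3)) = Y1,  branch(Y1,unit,Y1) = R,  unit = unit.
Bind Y1 := h(h(3)); substituting into the one remaining equation that mentions Y1 gives: branch(h(h(3)),unit,h(h(3))) = R.
Bind R := branch(h(h(3)),unit,h(h(3))); no other remaining equation mentions R.
Delete trivial equation unit = unit.
MGU = { Y1 -> h(h(3)), R -> branch(h(h(3)),unit,h(h(3))) }, so R -> branch(h(h(3)),unit,h(h(3))).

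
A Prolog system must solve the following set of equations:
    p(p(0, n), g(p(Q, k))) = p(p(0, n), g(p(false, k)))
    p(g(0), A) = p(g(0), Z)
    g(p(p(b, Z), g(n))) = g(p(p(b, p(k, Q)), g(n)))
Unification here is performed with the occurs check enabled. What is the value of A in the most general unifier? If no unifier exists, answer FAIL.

p(k, false)

Decompose p/2: p(0, n) = p(0, n),  g(p(Q, k)) = g(p(false, k)).
Delete trivial equation p(0, n) = p(0, n).
Decompose g/1: p(Q, k) = p(false, k).
Decompose p/2: Q = false,  k = k.
Bind Q := false; substituting into the one remaining equation that mentions Q gives: g(p(p(b, Z), g(n))) = g(p(p(b, p(k, false)), g(n))).
Delete trivial equation k = k.
Decompose p/2: g(0) = g(0),  A = Z.
Delete trivial equation g(0) = g(0).
Bind A := Z; no other remaining equation mentions A.
Decompose g/1: p(p(b, Z), g(n)) = p(p(b, p(k, false)), g(n)).
Decompose p/2: p(b, Z) = p(b, p(k, false)),  g(n) = g(n).
Decompose p/2: b = b,  Z = p(k, false).
Delete trivial equation b = b.
Bind Z := p(k, false); no other remaining equation mentions Z. Substituting into the earlier binding gives A := p(k, false).
Delete trivial equation g(n) = g(n).
MGU = { Q -> false, A -> p(k, false), Z -> p(k, false) }, so A -> p(k, false).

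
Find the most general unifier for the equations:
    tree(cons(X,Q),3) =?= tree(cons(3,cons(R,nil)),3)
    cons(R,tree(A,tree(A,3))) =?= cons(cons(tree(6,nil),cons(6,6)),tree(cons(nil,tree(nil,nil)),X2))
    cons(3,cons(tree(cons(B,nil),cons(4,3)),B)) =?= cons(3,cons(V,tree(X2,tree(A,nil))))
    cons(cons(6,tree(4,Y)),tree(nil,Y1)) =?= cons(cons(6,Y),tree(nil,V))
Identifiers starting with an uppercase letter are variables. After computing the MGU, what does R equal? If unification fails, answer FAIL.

FAIL

Decompose tree/2: cons(X,Q) =?= cons(3,cons(R,nil)),  3 =?= 3.
Decompose cons/2: X =?= 3,  Q =?= cons(R,nil).
Bind X := 3; no other remaining equation mentions X.
Bind Q := cons(R,nil); no other remaining equation mentions Q.
Delete trivial equation 3 =?= 3.
Decompose cons/2: R =?= cons(tree(6,nil),cons(6,6)),  tree(A,tree(A,3)) =?= tree(cons(nil,tree(nil,nil)),X2).
Bind R := cons(tree(6,nil),cons(6,6)); no other remaining equation mentions R. Substituting into the earlier binding gives Q := cons(cons(tree(6,nil),cons(6,6)),nil).
Decompose tree/2: A =?= cons(nil,tree(nil,nil)),  tree(A,3) =?= X2.
Bind A := cons(nil,tree(nil,nil)); substituting into the 2 remaining equations that mention A gives: tree(cons(nil,tree(nil,nil)),3) =?= X2,  cons(3,cons(tree(cons(B,nil),cons(4,3)),B)) =?= cons(3,cons(V,tree(X2,tree(cons(nil,tree(nil,nil)),nil)))).
Bind X2 := tree(cons(nil,tree(nil,nil)),3); substituting into the one remaining equation that mentions X2 gives: cons(3,cons(tree(cons(B,nil),cons(4,3)),B)) =?= cons(3,cons(V,tree(tree(cons(nil,tree(nil,nil)),3),tree(cons(nil,tree(nil,nil)),nil)))).
Decompose cons/2: 3 =?= 3,  cons(tree(cons(B,nil),cons(4,3)),B) =?= cons(V,tree(tree(cons(nil,tree(nil,nil)),3),tree(cons(nil,tree(nil,nil)),nil))).
Delete trivial equation 3 =?= 3.
Decompose cons/2: tree(cons(B,nil),cons(4,3)) =?= V,  B =?= tree(tree(cons(nil,tree(nil,nil)),3),tree(cons(nil,tree(nil,nil)),nil)).
Bind V := tree(cons(B,nil),cons(4,3)); substituting into the one remaining equation that mentions V gives: cons(cons(6,tree(4,Y)),tree(nil,Y1)) =?= cons(cons(6,Y),tree(nil,tree(cons(B,nil),cons(4,3)))).
Bind B := tree(tree(cons(nil,tree(nil,nil)),3),tree(cons(nil,tree(nil,nil)),nil)); substituting into the remaining equation gives: cons(cons(6,tree(4,Y)),tree(nil,Y1)) =?= cons(cons(6,Y),tree(nil,tree(cons(tree(tree(cons(nil,tree(nil,nil)),3),tree(cons(nil,tree(nil,nil)),nil)),nil),cons(4,3)))). Substituting into the earlier binding gives V := tree(cons(tree(tree(cons(nil,tree(nil,nil)),3),tree(cons(nil,tree(nil,nil)),nil)),nil),cons(4,3)).
Decompose cons/2: cons(6,tree(4,Y)) =?= cons(6,Y),  tree(nil,Y1) =?= tree(nil,tree(cons(tree(tree(cons(nil,tree(nil,nil)),3),tree(cons(nil,tree(nil,nil)),nil)),nil),cons(4,3))).
Decompose cons/2: 6 =?= 6,  tree(4,Y) =?= Y.
Delete trivial equation 6 =?= 6.
Occurs check fails: Y occurs in tree(4,Y); the equation Y =?= tree(4,Y) has no finite solution.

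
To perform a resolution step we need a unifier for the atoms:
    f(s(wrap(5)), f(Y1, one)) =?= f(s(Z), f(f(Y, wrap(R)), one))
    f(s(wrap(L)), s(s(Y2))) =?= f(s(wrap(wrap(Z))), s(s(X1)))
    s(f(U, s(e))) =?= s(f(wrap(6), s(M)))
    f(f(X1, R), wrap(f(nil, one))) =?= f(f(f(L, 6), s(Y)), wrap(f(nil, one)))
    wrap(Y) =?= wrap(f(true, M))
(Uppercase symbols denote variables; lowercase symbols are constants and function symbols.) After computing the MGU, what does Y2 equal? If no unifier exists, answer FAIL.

Decompose f/2: s(wrap(5)) =?= s(Z),  f(Y1, one) =?= f(f(Y, wrap(R)), one).
Decompose s/1: wrap(5) =?= Z.
Bind Z := wrap(5); substituting into the one remaining equation that mentions Z gives: f(s(wrap(L)), s(s(Y2))) =?= f(s(wrap(wrap(wrap(5)))), s(s(X1))).
Decompose f/2: Y1 =?= f(Y, wrap(R)),  one =?= one.
Bind Y1 := f(Y, wrap(R)); no other remaining equation mentions Y1.
Delete trivial equation one =?= one.
Decompose f/2: s(wrap(L)) =?= s(wrap(wrap(wrap(5)))),  s(s(Y2)) =?= s(s(X1)).
Decompose s/1: wrap(L) =?= wrap(wrap(wrap(5))).
Decompose wrap/1: L =?= wrap(wrap(5)).
Bind L := wrap(wrap(5)); substituting into the one remaining equation that mentions L gives: f(f(X1, R), wrap(f(nil, one))) =?= f(f(f(wrap(wrap(5)), 6), s(Y)), wrap(f(nil, one))).
Decompose s/1: s(Y2) =?= s(X1).
Decompose s/1: Y2 =?= X1.
Bind Y2 := X1; no other remaining equation mentions Y2.
Decompose s/1: f(U, s(e)) =?= f(wrap(6), s(M)).
Decompose f/2: U =?= wrap(6),  s(e) =?= s(M).
Bind U := wrap(6); no other remaining equation mentions U.
Decompose s/1: e =?= M.
Bind M := e; substituting into the one remaining equation that mentions M gives: wrap(Y) =?= wrap(f(true, e)).
Decompose f/2: f(X1, R) =?= f(f(wrap(wrap(5)), 6), s(Y)),  wrap(f(nil, one)) =?= wrap(f(nil, one)).
Decompose f/2: X1 =?= f(wrap(wrap(5)), 6),  R =?= s(Y).
Bind X1 := f(wrap(wrap(5)), 6); no other remaining equation mentions X1. Substituting into the earlier binding gives Y2 := f(wrap(wrap(5)), 6).
Bind R := s(Y); no other remaining equation mentions R. Substituting into the earlier binding gives Y1 := f(Y, wrap(s(Y))).
Delete trivial equation wrap(f(nil, one)) =?= wrap(f(nil, one)).
Decompose wrap/1: Y =?= f(true, e).
Bind Y := f(true, e). Substituting into the earlier bindings gives Y1 := f(f(true, e), wrap(s(f(true, e)))), R := s(f(true, e)).
MGU = { Z := wrap(5), Y1 := f(f(true, e), wrap(s(f(true, e)))), L := wrap(wrap(5)), Y2 := f(wrap(wrap(5)), 6), U := wrap(6), M := e, X1 := f(wrap(wrap(5)), 6), R := s(f(true, e)), Y := f(true, e) }, so Y2 := f(wrap(wrap(5)), 6).

f(wrap(wrap(5)), 6)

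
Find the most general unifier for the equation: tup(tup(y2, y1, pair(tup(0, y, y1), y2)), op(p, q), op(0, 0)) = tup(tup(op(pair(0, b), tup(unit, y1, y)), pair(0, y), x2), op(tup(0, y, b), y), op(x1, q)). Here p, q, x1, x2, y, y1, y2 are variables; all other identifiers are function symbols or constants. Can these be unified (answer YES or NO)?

YES

Decompose tup/3: tup(y2, y1, pair(tup(0, y, y1), y2)) = tup(op(pair(0, b), tup(unit, y1, y)), pair(0, y), x2),  op(p, q) = op(tup(0, y, b), y),  op(0, 0) = op(x1, q).
Decompose tup/3: y2 = op(pair(0, b), tup(unit, y1, y)),  y1 = pair(0, y),  pair(tup(0, y, y1), y2) = x2.
Bind y2 := op(pair(0, b), tup(unit, y1, y)); substituting into the one remaining equation that mentions y2 gives: pair(tup(0, y, y1), op(pair(0, b), tup(unit, y1, y))) = x2.
Bind y1 := pair(0, y); substituting into the one remaining equation that mentions y1 gives: pair(tup(0, y, pair(0, y)), op(pair(0, b), tup(unit, pair(0, y), y))) = x2. Substituting into the earlier binding gives y2 := op(pair(0, b), tup(unit, pair(0, y), y)).
Bind x2 := pair(tup(0, y, pair(0, y)), op(pair(0, b), tup(unit, pair(0, y), y))); no other remaining equation mentions x2.
Decompose op/2: p = tup(0, y, b),  q = y.
Bind p := tup(0, y, b); no other remaining equation mentions p.
Bind q := y; substituting into the remaining equation gives: op(0, 0) = op(x1, y).
Decompose op/2: 0 = x1,  0 = y.
Bind x1 := 0; no other remaining equation mentions x1.
Bind y := 0. Substituting into the earlier bindings gives y2 := op(pair(0, b), tup(unit, pair(0, 0), 0)), y1 := pair(0, 0), x2 := pair(tup(0, 0, pair(0, 0)), op(pair(0, b), tup(unit, pair(0, 0), 0))), p := tup(0, 0, b), q := 0.
No equations remain and no clash or occurs-check failure arose, so a unifier exists.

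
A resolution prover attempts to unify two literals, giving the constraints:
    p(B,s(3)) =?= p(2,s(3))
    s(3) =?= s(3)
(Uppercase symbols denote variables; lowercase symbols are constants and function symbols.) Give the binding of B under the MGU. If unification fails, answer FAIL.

2

Decompose p/2: B =?= 2,  s(3) =?= s(3).
Bind B := 2; no other remaining equation mentions B.
Delete trivial equation s(3) =?= s(3).
Delete trivial equation s(3) =?= s(3).
MGU = { B := 2 }, so B := 2.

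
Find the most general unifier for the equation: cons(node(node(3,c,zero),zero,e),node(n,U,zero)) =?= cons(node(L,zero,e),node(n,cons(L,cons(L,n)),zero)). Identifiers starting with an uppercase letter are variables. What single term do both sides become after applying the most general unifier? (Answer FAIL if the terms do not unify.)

cons(node(node(3,c,zero),zero,e),node(n,cons(node(3,c,zero),cons(node(3,c,zero),n)),zero))

Decompose cons/2: node(node(3,c,zero),zero,e) =?= node(L,zero,e),  node(n,U,zero) =?= node(n,cons(L,cons(L,n)),zero).
Decompose node/3: node(3,c,zero) =?= L,  zero =?= zero,  e =?= e.
Bind L := node(3,c,zero); substituting into the one remaining equation that mentions L gives: node(n,U,zero) =?= node(n,cons(node(3,c,zero),cons(node(3,c,zero),n)),zero).
Delete trivial equation zero =?= zero.
Delete trivial equation e =?= e.
Decompose node/3: n =?= n,  U =?= cons(node(3,c,zero),cons(node(3,c,zero),n)),  zero =?= zero.
Delete trivial equation n =?= n.
Bind U := cons(node(3,c,zero),cons(node(3,c,zero),n)); no other remaining equation mentions U.
Delete trivial equation zero =?= zero.
Applying the MGU to either side gives cons(node(node(3,c,zero),zero,e),node(n,cons(node(3,c,zero),cons(node(3,c,zero),n)),zero)).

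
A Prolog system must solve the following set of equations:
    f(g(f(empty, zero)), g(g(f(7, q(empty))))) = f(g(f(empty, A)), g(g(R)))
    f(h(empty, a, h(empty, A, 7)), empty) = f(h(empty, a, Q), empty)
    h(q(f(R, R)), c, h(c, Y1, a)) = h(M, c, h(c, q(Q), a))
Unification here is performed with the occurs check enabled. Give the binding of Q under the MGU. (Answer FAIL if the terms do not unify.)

h(empty, zero, 7)

Decompose f/2: g(f(empty, zero)) = g(f(empty, A)),  g(g(f(7, q(empty)))) = g(g(R)).
Decompose g/1: f(empty, zero) = f(empty, A).
Decompose f/2: empty = empty,  zero = A.
Delete trivial equation empty = empty.
Bind A := zero; substituting into the one remaining equation that mentions A gives: f(h(empty, a, h(empty, zero, 7)), empty) = f(h(empty, a, Q), empty).
Decompose g/1: g(f(7, q(empty))) = g(R).
Decompose g/1: f(7, q(empty)) = R.
Bind R := f(7, q(empty)); substituting into the one remaining equation that mentions R gives: h(q(f(f(7, q(empty)), f(7, q(empty)))), c, h(c, Y1, a)) = h(M, c, h(c, q(Q), a)).
Decompose f/2: h(empty, a, h(empty, zero, 7)) = h(empty, a, Q),  empty = empty.
Decompose h/3: empty = empty,  a = a,  h(empty, zero, 7) = Q.
Delete trivial equation empty = empty.
Delete trivial equation a = a.
Bind Q := h(empty, zero, 7); substituting into the one remaining equation that mentions Q gives: h(q(f(f(7, q(empty)), f(7, q(empty)))), c, h(c, Y1, a)) = h(M, c, h(c, q(h(empty, zero, 7)), a)).
Delete trivial equation empty = empty.
Decompose h/3: q(f(f(7, q(empty)), f(7, q(empty)))) = M,  c = c,  h(c, Y1, a) = h(c, q(h(empty, zero, 7)), a).
Bind M := q(f(f(7, q(empty)), f(7, q(empty)))); no other remaining equation mentions M.
Delete trivial equation c = c.
Decompose h/3: c = c,  Y1 = q(h(empty, zero, 7)),  a = a.
Delete trivial equation c = c.
Bind Y1 := q(h(empty, zero, 7)); no other remaining equation mentions Y1.
Delete trivial equation a = a.
MGU = { A = zero, R = f(7, q(empty)), Q = h(empty, zero, 7), M = q(f(f(7, q(empty)), f(7, q(empty)))), Y1 = q(h(empty, zero, 7)) }, so Q = h(empty, zero, 7).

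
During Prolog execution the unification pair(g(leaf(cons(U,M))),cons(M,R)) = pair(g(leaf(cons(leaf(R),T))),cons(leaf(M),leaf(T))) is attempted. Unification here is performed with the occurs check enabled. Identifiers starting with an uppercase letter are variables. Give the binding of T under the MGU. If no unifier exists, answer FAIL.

FAIL

Decompose pair/2: g(leaf(cons(U,M))) = g(leaf(cons(leaf(R),T))),  cons(M,R) = cons(leaf(M),leaf(T)).
Decompose g/1: leaf(cons(U,M)) = leaf(cons(leaf(R),T)).
Decompose leaf/1: cons(U,M) = cons(leaf(R),T).
Decompose cons/2: U = leaf(R),  M = T.
Bind U := leaf(R); no other remaining equation mentions U.
Bind M := T; substituting into the remaining equation gives: cons(T,R) = cons(leaf(T),leaf(T)).
Decompose cons/2: T = leaf(T),  R = leaf(T).
Occurs check fails: T occurs in leaf(T); the equation T = leaf(T) has no finite solution.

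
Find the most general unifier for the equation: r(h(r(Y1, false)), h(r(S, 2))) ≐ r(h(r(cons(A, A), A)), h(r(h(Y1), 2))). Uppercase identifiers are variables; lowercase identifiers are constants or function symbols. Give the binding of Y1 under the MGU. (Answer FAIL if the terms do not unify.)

cons(false, false)

Decompose r/2: h(r(Y1, false)) ≐ h(r(cons(A, A), A)),  h(r(S, 2)) ≐ h(r(h(Y1), 2)).
Decompose h/1: r(Y1, false) ≐ r(cons(A, A), A).
Decompose r/2: Y1 ≐ cons(A, A),  false ≐ A.
Bind Y1 := cons(A, A); substituting into the one remaining equation that mentions Y1 gives: h(r(S, 2)) ≐ h(r(h(cons(A, A)), 2)).
Bind A := false; substituting into the remaining equation gives: h(r(S, 2)) ≐ h(r(h(cons(false, false)), 2)). Substituting into the earlier binding gives Y1 := cons(false, false).
Decompose h/1: r(S, 2) ≐ r(h(cons(false, false)), 2).
Decompose r/2: S ≐ h(cons(false, false)),  2 ≐ 2.
Bind S := h(cons(false, false)); no other remaining equation mentions S.
Delete trivial equation 2 ≐ 2.
MGU = { Y1 := cons(false, false), A := false, S := h(cons(false, false)) }, so Y1 := cons(false, false).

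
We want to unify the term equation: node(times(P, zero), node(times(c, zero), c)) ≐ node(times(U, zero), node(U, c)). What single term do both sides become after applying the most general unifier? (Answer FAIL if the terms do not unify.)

node(times(times(c, zero), zero), node(times(c, zero), c))

Decompose node/2: times(P, zero) ≐ times(U, zero),  node(times(c, zero), c) ≐ node(U, c).
Decompose times/2: P ≐ U,  zero ≐ zero.
Bind P := U; no other remaining equation mentions P.
Delete trivial equation zero ≐ zero.
Decompose node/2: times(c, zero) ≐ U,  c ≐ c.
Bind U := times(c, zero); no other remaining equation mentions U. Substituting into the earlier binding gives P := times(c, zero).
Delete trivial equation c ≐ c.
Applying the MGU to either side gives node(times(times(c, zero), zero), node(times(c, zero), c)).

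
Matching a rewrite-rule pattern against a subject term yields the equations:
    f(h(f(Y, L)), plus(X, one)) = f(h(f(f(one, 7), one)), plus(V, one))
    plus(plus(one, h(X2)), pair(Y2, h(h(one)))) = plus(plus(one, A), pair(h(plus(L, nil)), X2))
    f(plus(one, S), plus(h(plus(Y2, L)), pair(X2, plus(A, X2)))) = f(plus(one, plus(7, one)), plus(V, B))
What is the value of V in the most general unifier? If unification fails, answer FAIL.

h(plus(h(plus(one, nil)), one))

Decompose f/2: h(f(Y, L)) = h(f(f(one, 7), one)),  plus(X, one) = plus(V, one).
Decompose h/1: f(Y, L) = f(f(one, 7), one).
Decompose f/2: Y = f(one, 7),  L = one.
Bind Y := f(one, 7); no other remaining equation mentions Y.
Bind L := one; substituting into the 2 remaining equations that mention L gives: plus(plus(one, h(X2)), pair(Y2, h(h(one)))) = plus(plus(one, A), pair(h(plus(one, nil)), X2)),  f(plus(one, S), plus(h(plus(Y2, one)), pair(X2, plus(A, X2)))) = f(plus(one, plus(7, one)), plus(V, B)).
Decompose plus/2: X = V,  one = one.
Bind X := V; no other remaining equation mentions X.
Delete trivial equation one = one.
Decompose plus/2: plus(one, h(X2)) = plus(one, A),  pair(Y2, h(h(one))) = pair(h(plus(one, nil)), X2).
Decompose plus/2: one = one,  h(X2) = A.
Delete trivial equation one = one.
Bind A := h(X2); substituting into the one remaining equation that mentions A gives: f(plus(one, S), plus(h(plus(Y2, one)), pair(X2, plus(h(X2), X2)))) = f(plus(one, plus(7, one)), plus(V, B)).
Decompose pair/2: Y2 = h(plus(one, nil)),  h(h(one)) = X2.
Bind Y2 := h(plus(one, nil)); substituting into the one remaining equation that mentions Y2 gives: f(plus(one, S), plus(h(plus(h(plus(one, nil)), one)), pair(X2, plus(h(X2), X2)))) = f(plus(one, plus(7, one)), plus(V, B)).
Bind X2 := h(h(one)); substituting into the remaining equation gives: f(plus(one, S), plus(h(plus(h(plus(one, nil)), one)), pair(h(h(one)), plus(h(h(h(one))), h(h(one)))))) = f(plus(one, plus(7, one)), plus(V, B)). Substituting into the earlier binding gives A := h(h(h(one))).
Decompose f/2: plus(one, S) = plus(one, plus(7, one)),  plus(h(plus(h(plus(one, nil)), one)), pair(h(h(one)), plus(h(h(h(one))), h(h(one))))) = plus(V, B).
Decompose plus/2: one = one,  S = plus(7, one).
Delete trivial equation one = one.
Bind S := plus(7, one); no other remaining equation mentions S.
Decompose plus/2: h(plus(h(plus(one, nil)), one)) = V,  pair(h(h(one)), plus(h(h(h(one))), h(h(one)))) = B.
Bind V := h(plus(h(plus(one, nil)), one)); no other remaining equation mentions V. Substituting into the earlier binding gives X := h(plus(h(plus(one, nil)), one)).
Bind B := pair(h(h(one)), plus(h(h(h(one))), h(h(one)))).
MGU = { Y -> f(one, 7), L -> one, X -> h(plus(h(plus(one, nil)), one)), A -> h(h(h(one))), Y2 -> h(plus(one, nil)), X2 -> h(h(one)), S -> plus(7, one), V -> h(plus(h(plus(one, nil)), one)), B -> pair(h(h(one)), plus(h(h(h(one))), h(h(one)))) }, so V -> h(plus(h(plus(one, nil)), one)).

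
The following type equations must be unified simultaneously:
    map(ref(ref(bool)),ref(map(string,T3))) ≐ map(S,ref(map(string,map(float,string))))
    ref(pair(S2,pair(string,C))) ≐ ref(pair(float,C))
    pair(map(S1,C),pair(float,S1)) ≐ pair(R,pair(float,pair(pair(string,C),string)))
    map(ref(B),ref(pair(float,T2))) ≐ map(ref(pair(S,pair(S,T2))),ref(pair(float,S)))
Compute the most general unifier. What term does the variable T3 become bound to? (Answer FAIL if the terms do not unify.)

FAIL

Decompose map/2: ref(ref(bool)) ≐ S,  ref(map(string,T3)) ≐ ref(map(string,map(float,string))).
Bind S := ref(ref(bool)); substituting into the one remaining equation that mentions S gives: map(ref(B),ref(pair(float,T2))) ≐ map(ref(pair(ref(ref(bool)),pair(ref(ref(bool)),T2))),ref(pair(float,ref(ref(bool))))).
Decompose ref/1: map(string,T3) ≐ map(string,map(float,string)).
Decompose map/2: string ≐ string,  T3 ≐ map(float,string).
Delete trivial equation string ≐ string.
Bind T3 := map(float,string); no other remaining equation mentions T3.
Decompose ref/1: pair(S2,pair(string,C)) ≐ pair(float,C).
Decompose pair/2: S2 ≐ float,  pair(string,C) ≐ C.
Bind S2 := float; no other remaining equation mentions S2.
Occurs check fails: C occurs in pair(string,C); the equation C ≐ pair(string,C) has no finite solution.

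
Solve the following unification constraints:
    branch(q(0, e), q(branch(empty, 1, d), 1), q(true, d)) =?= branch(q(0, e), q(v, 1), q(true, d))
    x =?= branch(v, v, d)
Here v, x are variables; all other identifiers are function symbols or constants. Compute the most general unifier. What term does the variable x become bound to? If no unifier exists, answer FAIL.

Decompose branch/3: q(0, e) =?= q(0, e),  q(branch(empty, 1, d), 1) =?= q(v, 1),  q(true, d) =?= q(true, d).
Delete trivial equation q(0, e) =?= q(0, e).
Decompose q/2: branch(empty, 1, d) =?= v,  1 =?= 1.
Bind v := branch(empty, 1, d); substituting into the one remaining equation that mentions v gives: x =?= branch(branch(empty, 1, d), branch(empty, 1, d), d).
Delete trivial equation 1 =?= 1.
Delete trivial equation q(true, d) =?= q(true, d).
Bind x := branch(branch(empty, 1, d), branch(empty, 1, d), d).
MGU = { v := branch(empty, 1, d), x := branch(branch(empty, 1, d), branch(empty, 1, d), d) }, so x := branch(branch(empty, 1, d), branch(empty, 1, d), d).

branch(branch(empty, 1, d), branch(empty, 1, d), d)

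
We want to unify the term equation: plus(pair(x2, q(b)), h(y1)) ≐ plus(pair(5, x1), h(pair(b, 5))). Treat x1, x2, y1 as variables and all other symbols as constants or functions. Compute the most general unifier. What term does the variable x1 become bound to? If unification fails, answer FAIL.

q(b)

Decompose plus/2: pair(x2, q(b)) ≐ pair(5, x1),  h(y1) ≐ h(pair(b, 5)).
Decompose pair/2: x2 ≐ 5,  q(b) ≐ x1.
Bind x2 := 5; no other remaining equation mentions x2.
Bind x1 := q(b); no other remaining equation mentions x1.
Decompose h/1: y1 ≐ pair(b, 5).
Bind y1 := pair(b, 5).
MGU = { x2 -> 5, x1 -> q(b), y1 -> pair(b, 5) }, so x1 -> q(b).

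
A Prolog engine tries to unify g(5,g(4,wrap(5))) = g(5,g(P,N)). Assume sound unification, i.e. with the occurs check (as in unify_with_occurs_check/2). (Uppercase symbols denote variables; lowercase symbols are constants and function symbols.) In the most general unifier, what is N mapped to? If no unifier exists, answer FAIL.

Decompose g/2: 5 = 5,  g(4,wrap(5)) = g(P,N).
Delete trivial equation 5 = 5.
Decompose g/2: 4 = P,  wrap(5) = N.
Bind P := 4; no other remaining equation mentions P.
Bind N := wrap(5).
MGU = { P = 4, N = wrap(5) }, so N = wrap(5).

wrap(5)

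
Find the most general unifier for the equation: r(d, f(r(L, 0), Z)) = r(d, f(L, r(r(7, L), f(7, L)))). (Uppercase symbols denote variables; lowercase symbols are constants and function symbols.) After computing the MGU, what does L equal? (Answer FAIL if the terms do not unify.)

FAIL

Decompose r/2: d = d,  f(r(L, 0), Z) = f(L, r(r(7, L), f(7, L))).
Delete trivial equation d = d.
Decompose f/2: r(L, 0) = L,  Z = r(r(7, L), f(7, L)).
Occurs check fails: L occurs in r(L, 0); the equation L = r(L, 0) has no finite solution.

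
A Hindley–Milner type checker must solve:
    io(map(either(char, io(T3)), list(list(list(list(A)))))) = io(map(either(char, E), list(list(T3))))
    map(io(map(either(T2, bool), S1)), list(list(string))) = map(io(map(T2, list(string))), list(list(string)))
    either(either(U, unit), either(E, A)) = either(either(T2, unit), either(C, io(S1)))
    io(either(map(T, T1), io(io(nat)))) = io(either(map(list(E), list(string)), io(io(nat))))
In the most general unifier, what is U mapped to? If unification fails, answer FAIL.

FAIL

Decompose io/1: map(either(char, io(T3)), list(list(list(list(A))))) = map(either(char, E), list(list(T3))).
Decompose map/2: either(char, io(T3)) = either(char, E),  list(list(list(list(A)))) = list(list(T3)).
Decompose either/2: char = char,  io(T3) = E.
Delete trivial equation char = char.
Bind E := io(T3); substituting into the 2 remaining equations that mention E gives: either(either(U, unit), either(io(T3), A)) = either(either(T2, unit), either(C, io(S1))),  io(either(map(T, T1), io(io(nat)))) = io(either(map(list(io(T3)), list(string)), io(io(nat)))).
Decompose list/1: list(list(list(A))) = list(T3).
Decompose list/1: list(list(A)) = T3.
Bind T3 := list(list(A)); substituting into the 2 remaining equations that mention T3 gives: either(either(U, unit), either(io(list(list(A))), A)) = either(either(T2, unit), either(C, io(S1))),  io(either(map(T, T1), io(io(nat)))) = io(either(map(list(io(list(list(A)))), list(string)), io(io(nat)))). Substituting into the earlier binding gives E := io(list(list(A))).
Decompose map/2: io(map(either(T2, bool), S1)) = io(map(T2, list(string))),  list(list(string)) = list(list(string)).
Decompose io/1: map(either(T2, bool), S1) = map(T2, list(string)).
Decompose map/2: either(T2, bool) = T2,  S1 = list(string).
Occurs check fails: T2 occurs in either(T2, bool); the equation T2 = either(T2, bool) has no finite solution.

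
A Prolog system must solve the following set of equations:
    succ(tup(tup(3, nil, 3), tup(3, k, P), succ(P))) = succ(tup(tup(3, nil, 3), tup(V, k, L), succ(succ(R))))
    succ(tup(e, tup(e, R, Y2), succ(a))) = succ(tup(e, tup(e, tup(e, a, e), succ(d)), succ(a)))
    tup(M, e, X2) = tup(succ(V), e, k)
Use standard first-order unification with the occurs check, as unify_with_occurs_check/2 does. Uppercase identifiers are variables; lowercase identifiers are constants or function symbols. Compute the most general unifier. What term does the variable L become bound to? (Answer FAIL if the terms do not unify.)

Decompose succ/1: tup(tup(3, nil, 3), tup(3, k, P), succ(P)) = tup(tup(3, nil, 3), tup(V, k, L), succ(succ(R))).
Decompose tup/3: tup(3, nil, 3) = tup(3, nil, 3),  tup(3, k, P) = tup(V, k, L),  succ(P) = succ(succ(R)).
Delete trivial equation tup(3, nil, 3) = tup(3, nil, 3).
Decompose tup/3: 3 = V,  k = k,  P = L.
Bind V := 3; substituting into the one remaining equation that mentions V gives: tup(M, e, X2) = tup(succ(3), e, k).
Delete trivial equation k = k.
Bind P := L; substituting into the one remaining equation that mentions P gives: succ(L) = succ(succ(R)).
Decompose succ/1: L = succ(R).
Bind L := succ(R); no other remaining equation mentions L. Substituting into the earlier binding gives P := succ(R).
Decompose succ/1: tup(e, tup(e, R, Y2), succ(a)) = tup(e, tup(e, tup(e, a, e), succ(d)), succ(a)).
Decompose tup/3: e = e,  tup(e, R, Y2) = tup(e, tup(e, a, e), succ(d)),  succ(a) = succ(a).
Delete trivial equation e = e.
Decompose tup/3: e = e,  R = tup(e, a, e),  Y2 = succ(d).
Delete trivial equation e = e.
Bind R := tup(e, a, e); no other remaining equation mentions R. Substituting into the earlier bindings gives P := succ(tup(e, a, e)), L := succ(tup(e, a, e)).
Bind Y2 := succ(d); no other remaining equation mentions Y2.
Delete trivial equation succ(a) = succ(a).
Decompose tup/3: M = succ(3),  e = e,  X2 = k.
Bind M := succ(3); no other remaining equation mentions M.
Delete trivial equation e = e.
Bind X2 := k.
MGU = { V ↦ 3, P ↦ succ(tup(e, a, e)), L ↦ succ(tup(e, a, e)), R ↦ tup(e, a, e), Y2 ↦ succ(d), M ↦ succ(3), X2 ↦ k }, so L ↦ succ(tup(e, a, e)).

succ(tup(e, a, e))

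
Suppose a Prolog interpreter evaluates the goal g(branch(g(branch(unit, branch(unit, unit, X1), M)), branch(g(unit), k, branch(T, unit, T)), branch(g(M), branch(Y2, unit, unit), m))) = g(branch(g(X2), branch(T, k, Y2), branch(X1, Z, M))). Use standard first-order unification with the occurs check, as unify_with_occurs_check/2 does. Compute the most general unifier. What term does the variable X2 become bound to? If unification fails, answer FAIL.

branch(unit, branch(unit, unit, g(m)), m)

Decompose g/1: branch(g(branch(unit, branch(unit, unit, X1), M)), branch(g(unit), k, branch(T, unit, T)), branch(g(M), branch(Y2, unit, unit), m)) = branch(g(X2), branch(T, k, Y2), branch(X1, Z, M)).
Decompose branch/3: g(branch(unit, branch(unit, unit, X1), M)) = g(X2),  branch(g(unit), k, branch(T, unit, T)) = branch(T, k, Y2),  branch(g(M), branch(Y2, unit, unit), m) = branch(X1, Z, M).
Decompose g/1: branch(unit, branch(unit, unit, X1), M) = X2.
Bind X2 := branch(unit, branch(unit, unit, X1), M); no other remaining equation mentions X2.
Decompose branch/3: g(unit) = T,  k = k,  branch(T, unit, T) = Y2.
Bind T := g(unit); substituting into the one remaining equation that mentions T gives: branch(g(unit), unit, g(unit)) = Y2.
Delete trivial equation k = k.
Bind Y2 := branch(g(unit), unit, g(unit)); substituting into the remaining equation gives: branch(g(M), branch(branch(g(unit), unit, g(unit)), unit, unit), m) = branch(X1, Z, M).
Decompose branch/3: g(M) = X1,  branch(branch(g(unit), unit, g(unit)), unit, unit) = Z,  m = M.
Bind X1 := g(M); no other remaining equation mentions X1. Substituting into the earlier binding gives X2 := branch(unit, branch(unit, unit, g(M)), M).
Bind Z := branch(branch(g(unit), unit, g(unit)), unit, unit); no other remaining equation mentions Z.
Bind M := m. Substituting into the earlier bindings gives X2 := branch(unit, branch(unit, unit, g(m)), m), X1 := g(m).
MGU = { X2 = branch(unit, branch(unit, unit, g(m)), m), T = g(unit), Y2 = branch(g(unit), unit, g(unit)), X1 = g(m), Z = branch(branch(g(unit), unit, g(unit)), unit, unit), M = m }, so X2 = branch(unit, branch(unit, unit, g(m)), m).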